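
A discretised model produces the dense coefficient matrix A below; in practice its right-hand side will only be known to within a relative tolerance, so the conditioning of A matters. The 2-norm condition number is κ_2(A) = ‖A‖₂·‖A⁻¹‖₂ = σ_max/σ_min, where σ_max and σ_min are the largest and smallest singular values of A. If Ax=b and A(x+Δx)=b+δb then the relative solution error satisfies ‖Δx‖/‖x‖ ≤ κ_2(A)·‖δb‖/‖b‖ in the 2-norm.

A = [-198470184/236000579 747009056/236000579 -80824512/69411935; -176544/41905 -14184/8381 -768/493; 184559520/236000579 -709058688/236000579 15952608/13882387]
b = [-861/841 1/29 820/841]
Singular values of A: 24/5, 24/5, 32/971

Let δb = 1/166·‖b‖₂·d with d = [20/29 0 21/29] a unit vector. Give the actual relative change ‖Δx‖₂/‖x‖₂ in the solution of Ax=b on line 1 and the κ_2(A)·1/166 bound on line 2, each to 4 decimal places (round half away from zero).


0.8774
0.8774

largest singular value 24/5, smallest 32/971
κ = σ_max/σ_min = (24/5)/(32/971) = 145.6500
bound on ‖Δx‖/‖x‖: κ·ε = 145.6500·1/166 = 0.8774
solve Ax = b  →  x = [0.0642 -0.2703 0.0980]
2-norm of b is 1.4142; of x, 0.2946
δb = ε·‖b‖·d = [0.0059 0.0000 0.0062]; solving A·Δx = δb gives ‖Δx‖ = 0.2585
realised ‖Δx‖/‖x‖ = 0.8774
tightness: 0.8774 against a bound of 0.8774; the bound is attained (ratio 1)


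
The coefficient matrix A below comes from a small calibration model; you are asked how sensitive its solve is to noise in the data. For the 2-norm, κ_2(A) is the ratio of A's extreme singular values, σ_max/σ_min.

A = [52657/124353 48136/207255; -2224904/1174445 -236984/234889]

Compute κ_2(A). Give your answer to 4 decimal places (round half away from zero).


379.1250

M = AᵀA = [250445693641/66463418025 1780931240/886178907; 1780931240/886178907 7915498624/7384824225]. tr(M)=1113097513/229977225, det(M)=937024/5749430625
char-poly roots: 121/25 and 7744/229977225
so κ_2 = √((121/25) / (7744/229977225)) = 379.1250


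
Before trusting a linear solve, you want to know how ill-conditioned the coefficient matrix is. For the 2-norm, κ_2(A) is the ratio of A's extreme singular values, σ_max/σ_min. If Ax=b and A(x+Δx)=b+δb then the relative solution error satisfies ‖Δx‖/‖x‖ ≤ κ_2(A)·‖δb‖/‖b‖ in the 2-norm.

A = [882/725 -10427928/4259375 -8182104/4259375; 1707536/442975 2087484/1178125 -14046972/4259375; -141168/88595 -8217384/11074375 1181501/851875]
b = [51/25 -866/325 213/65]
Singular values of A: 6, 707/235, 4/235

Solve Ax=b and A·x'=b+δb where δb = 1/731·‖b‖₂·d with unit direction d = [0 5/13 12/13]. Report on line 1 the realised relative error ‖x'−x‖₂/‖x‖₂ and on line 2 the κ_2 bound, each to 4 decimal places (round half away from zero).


0.0032
0.4822

largest singular value 6, smallest 4/235
κ_2(A) = 6 / (4/235) = 352.5000
bound on ‖Δx‖/‖x‖: κ·ε = 352.5000·1/731 = 0.4822
solve Ax = b  →  x = [80.6724 -24.8780 81.7346]
‖b‖₂ = 4.6904 and ‖x‖₂ = 117.5053
re-solving with b+δb shifts x by Δx of norm 0.3770
relative error = 0.0032
realised/bound (from unrounded values) ≈ 0.0067


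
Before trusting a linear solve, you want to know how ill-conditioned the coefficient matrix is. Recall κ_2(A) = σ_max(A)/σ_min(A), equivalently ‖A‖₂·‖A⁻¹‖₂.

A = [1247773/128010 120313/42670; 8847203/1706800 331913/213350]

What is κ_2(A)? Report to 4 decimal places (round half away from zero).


AᵀA = [11057290462129/90721440000 134374282553/3780060000; 134374282553/3780060000 816689773/78751250]; tr = 19196987329/145154304, det = 174900625/580617216
char-poly roots: 529/4 and 330625/145154304
so κ_2 = √((529/4) / (330625/145154304)) = 240.9600

240.9600


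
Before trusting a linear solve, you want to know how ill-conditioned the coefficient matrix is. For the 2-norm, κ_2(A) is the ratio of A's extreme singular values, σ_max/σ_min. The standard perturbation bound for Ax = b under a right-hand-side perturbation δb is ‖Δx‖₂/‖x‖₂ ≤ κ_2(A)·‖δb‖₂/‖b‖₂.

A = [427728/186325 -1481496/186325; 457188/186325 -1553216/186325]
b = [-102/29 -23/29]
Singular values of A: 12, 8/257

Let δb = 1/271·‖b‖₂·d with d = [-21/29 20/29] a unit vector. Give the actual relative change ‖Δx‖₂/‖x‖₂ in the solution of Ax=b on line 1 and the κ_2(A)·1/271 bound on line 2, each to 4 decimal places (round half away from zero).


0.0067
1.4225

σ_max = 12, σ_min = 8/257
condition number: 12 ÷ (8/257) = 385.5000
κ_2(A)·‖δb‖/‖b‖ = 1.4225
solve Ax = b  →  x = [61.6100 18.2300]
‖b‖₂ = 3.6056 and ‖x‖₂ = 64.2505
with δb = [-0.0096 0.0092], A·Δx = δb → ‖Δx‖ = 0.4274
relative error = 0.0067
realised/bound (from unrounded values) ≈ 0.0047


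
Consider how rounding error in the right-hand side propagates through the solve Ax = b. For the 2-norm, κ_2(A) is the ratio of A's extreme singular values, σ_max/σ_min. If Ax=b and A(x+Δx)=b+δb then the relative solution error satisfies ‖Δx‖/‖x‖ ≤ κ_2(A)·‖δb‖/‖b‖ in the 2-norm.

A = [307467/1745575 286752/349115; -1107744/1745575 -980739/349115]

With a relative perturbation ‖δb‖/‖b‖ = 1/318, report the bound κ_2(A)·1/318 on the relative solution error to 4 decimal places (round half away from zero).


1.0711

form AᵀA = [2114612361/4875251329 9396596160/4875251329; 9396596160/4875251329 41763027825/4875251329] with trace 26102106/2900209 and determinant 2025/2900209
λ_max, λ_min = (26102106/2900209 ± √681296445942336/8411212243681)/2 = 9, 225/2900209
σ_max=√9=3, σ_min=√(225/2900209)=(15/1703) → κ = 340.6000
κ_2(A)·‖δb‖/‖b‖ = 1.0711


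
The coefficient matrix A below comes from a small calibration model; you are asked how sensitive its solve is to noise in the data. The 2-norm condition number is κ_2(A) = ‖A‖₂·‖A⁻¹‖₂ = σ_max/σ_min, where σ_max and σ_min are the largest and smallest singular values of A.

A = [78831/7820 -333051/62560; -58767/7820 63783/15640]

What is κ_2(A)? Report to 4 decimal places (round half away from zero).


184.0000

form AᵀA = [193357737/1223048 -1649923425/19568768; -1649923425/19568768 7040612241/156550144] with trace 110001393/541696 and determinant 10556001/8667136
eigenvalues of AᵀA: λ = (tr ± √(tr²−4·det))/2 = 3249/16, 3249/541696
so κ_2 = √((3249/16) / (3249/541696)) = 184.0000


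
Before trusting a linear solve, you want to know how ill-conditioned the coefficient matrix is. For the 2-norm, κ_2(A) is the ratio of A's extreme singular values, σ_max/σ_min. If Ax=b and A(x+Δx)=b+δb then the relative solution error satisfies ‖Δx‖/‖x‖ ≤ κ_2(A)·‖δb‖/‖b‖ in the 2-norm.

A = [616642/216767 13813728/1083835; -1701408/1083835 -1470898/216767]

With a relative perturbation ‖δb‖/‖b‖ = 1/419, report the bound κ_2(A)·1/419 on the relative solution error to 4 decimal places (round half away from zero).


0.7422

form AᵀA = [42909941476/4064700025 7626797568/162588001; 7626797568/162588001 847431157156/4064700025] with trace 529649672/2418025 and determinant 29986576/60450625
eigenvalues of AᵀA: λ = (tr ± √(tr²−4·det))/2 = 5476/25, 5476/2418025
σ_max=√(5476/25)=(74/5), σ_min=√(5476/2418025)=(74/1555) → κ = 311.0000
worst-case relative error ≤ 311.0000 × 1/419 = 0.7422


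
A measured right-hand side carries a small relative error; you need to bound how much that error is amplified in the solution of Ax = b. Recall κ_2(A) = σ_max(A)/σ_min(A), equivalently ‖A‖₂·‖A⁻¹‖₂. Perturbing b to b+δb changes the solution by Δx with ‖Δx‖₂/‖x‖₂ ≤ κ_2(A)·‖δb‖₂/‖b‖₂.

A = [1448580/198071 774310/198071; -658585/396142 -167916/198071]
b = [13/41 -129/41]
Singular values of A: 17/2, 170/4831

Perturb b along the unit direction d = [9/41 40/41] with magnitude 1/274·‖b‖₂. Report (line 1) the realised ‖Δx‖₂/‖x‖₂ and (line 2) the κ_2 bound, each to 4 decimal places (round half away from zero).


0.0038
0.8816

largest singular value 17/2, smallest 170/4831
condition number: (17/2) ÷ (170/4831) = 241.5500
perturbation bound = 241.5500·1/274 = 0.8816
solve Ax = b  →  x = [40.2228 -75.1678]
‖b‖₂ = 3.1623 and ‖x‖₂ = 85.2530
re-solving with b+δb shifts x by Δx of norm 0.3280
relative error = 0.0038
so the bound overstates the realised error by a factor of ≈ 229.1547 (computed from the unrounded values)


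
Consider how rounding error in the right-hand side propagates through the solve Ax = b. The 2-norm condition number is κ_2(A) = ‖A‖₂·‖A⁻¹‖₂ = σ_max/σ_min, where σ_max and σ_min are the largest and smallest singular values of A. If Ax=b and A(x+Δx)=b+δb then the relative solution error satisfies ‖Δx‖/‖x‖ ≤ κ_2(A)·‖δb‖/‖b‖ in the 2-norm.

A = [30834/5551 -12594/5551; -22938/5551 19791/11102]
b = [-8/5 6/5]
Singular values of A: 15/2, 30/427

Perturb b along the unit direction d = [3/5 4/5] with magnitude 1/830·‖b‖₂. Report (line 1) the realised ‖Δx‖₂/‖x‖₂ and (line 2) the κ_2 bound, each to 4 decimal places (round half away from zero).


σ_max = 15/2, σ_min = 30/427
κ_2(A) = (15/2) / (30/427) = 106.7500
bound on ‖Δx‖/‖x‖: κ·ε = 106.7500·1/830 = 0.1286
solve Ax = b  →  x = [-0.2462 0.1026]
‖b‖₂ = 2.0000 and ‖x‖₂ = 0.2667
with δb = [0.0014 0.0019], A·Δx = δb → ‖Δx‖ = 0.0343
relative error = 0.1286
realised/bound = 1 exactly: the bound is attained for this b and d

0.1286
0.1286


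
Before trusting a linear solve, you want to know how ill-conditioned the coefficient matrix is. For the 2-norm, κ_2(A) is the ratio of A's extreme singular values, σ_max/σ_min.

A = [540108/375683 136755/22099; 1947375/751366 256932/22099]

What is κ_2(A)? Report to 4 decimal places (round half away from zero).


269.5000

M = AᵀA = [17159640129/1953463204 19060820370/488365801; 19060820370/488365801 84715982649/488365801]. tr(M)=211792725/1162084, det(M)=531441/1162084
eigenvalues of AᵀA: λ = (tr ± √(tr²−4·det))/2 = 729/4, 729/290521
κ_2(A) = √(λ_max/λ_min) = √((729/4) / (729/290521)) = 269.5000


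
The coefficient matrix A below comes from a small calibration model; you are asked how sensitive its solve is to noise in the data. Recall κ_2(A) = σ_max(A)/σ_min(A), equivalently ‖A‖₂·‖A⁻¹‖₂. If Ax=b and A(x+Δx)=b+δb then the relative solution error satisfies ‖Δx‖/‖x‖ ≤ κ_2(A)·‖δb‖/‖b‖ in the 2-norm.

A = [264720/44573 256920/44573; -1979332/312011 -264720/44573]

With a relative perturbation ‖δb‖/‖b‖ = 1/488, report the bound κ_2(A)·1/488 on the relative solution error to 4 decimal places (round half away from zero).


0.2281

form AᵀA = [8741394064/115756081 1189122240/16536583; 1189122240/16536583 161812800/2362369] with trace 19821904/137641 and determinant 230400/137641
eigenvalues of AᵀA: λ = (tr ± √(tr²−4·det))/2 = 144, 1600/137641
κ_2(A) = √(λ_max/λ_min) = √(144 / (1600/137641)) = 111.3000
perturbation bound = 111.3000·1/488 = 0.2281


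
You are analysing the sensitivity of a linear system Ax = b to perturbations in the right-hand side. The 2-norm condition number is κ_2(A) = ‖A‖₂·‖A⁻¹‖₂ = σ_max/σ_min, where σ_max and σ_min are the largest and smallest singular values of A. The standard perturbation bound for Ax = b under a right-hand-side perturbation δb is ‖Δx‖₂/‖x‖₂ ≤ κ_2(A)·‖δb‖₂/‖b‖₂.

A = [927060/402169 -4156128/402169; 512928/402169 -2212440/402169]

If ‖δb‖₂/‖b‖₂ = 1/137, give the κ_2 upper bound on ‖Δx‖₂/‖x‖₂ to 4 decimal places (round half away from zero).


form AᵀA = [3884205456/559653649 -17258832000/559653649; -17258832000/559653649 76706888256/559653649] with trace 47942352/332929 and determinant 82944/332929
char-poly roots: 144 and 576/332929
so κ_2 = √(144 / (576/332929)) = 288.5000
worst-case relative error ≤ 288.5000 × 1/137 = 2.1058

2.1058


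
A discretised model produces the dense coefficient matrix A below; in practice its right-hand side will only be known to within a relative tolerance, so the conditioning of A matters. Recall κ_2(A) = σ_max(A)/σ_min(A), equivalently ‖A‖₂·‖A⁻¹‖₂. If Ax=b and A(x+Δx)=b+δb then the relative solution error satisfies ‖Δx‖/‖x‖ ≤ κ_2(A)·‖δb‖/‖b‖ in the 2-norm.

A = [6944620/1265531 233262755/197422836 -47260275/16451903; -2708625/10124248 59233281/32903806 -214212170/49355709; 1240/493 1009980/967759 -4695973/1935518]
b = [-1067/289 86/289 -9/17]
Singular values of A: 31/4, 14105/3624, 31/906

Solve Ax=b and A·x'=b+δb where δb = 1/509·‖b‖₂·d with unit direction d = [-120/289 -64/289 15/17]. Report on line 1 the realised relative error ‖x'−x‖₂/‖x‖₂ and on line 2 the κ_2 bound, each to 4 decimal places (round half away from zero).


from the listed singular values, σ₁ = 31/4, σ_n = 31/906
κ = σ_max/σ_min = (31/4)/(31/906) = 226.5000
bound on ‖Δx‖/‖x‖: κ·ε = 226.5000·1/509 = 0.4450
solve Ax = b  →  x = [-0.6391 27.0062 11.1723]
2-norm of b is 3.7417; of x, 29.2329
re-solving with b+δb shifts x by Δx of norm 0.2148
realised ‖Δx‖/‖x‖ = 0.0073
tightness: 0.0073 against a bound of 0.4450 (unrounded ratio ≈ 0.0165)

0.0073
0.4450


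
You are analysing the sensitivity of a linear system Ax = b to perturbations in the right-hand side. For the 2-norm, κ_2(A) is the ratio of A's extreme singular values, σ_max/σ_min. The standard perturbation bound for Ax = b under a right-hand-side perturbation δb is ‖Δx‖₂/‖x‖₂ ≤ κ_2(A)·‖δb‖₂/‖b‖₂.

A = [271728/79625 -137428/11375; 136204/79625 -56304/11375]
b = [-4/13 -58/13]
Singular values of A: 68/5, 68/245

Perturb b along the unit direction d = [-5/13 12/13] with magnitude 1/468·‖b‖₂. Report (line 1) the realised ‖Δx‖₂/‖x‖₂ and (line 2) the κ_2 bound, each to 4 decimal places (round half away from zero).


from the listed singular values, σ₁ = 68/5, σ_n = 68/245
κ = σ_max/σ_min = (68/5)/(68/245) = 49.0000
perturbation bound = 49.0000·1/468 = 0.1047
solve Ax = b  →  x = [-13.8765 -3.8941]
‖b‖₂ = 4.4721 and ‖x‖₂ = 14.4125
Δx = A⁻¹·δb where δb = 1/468·4.4721·d; ‖Δx‖ = 0.0344
dividing the unrounded norms, ‖Δx‖/‖x‖ = 0.0024
realised/bound (from unrounded values) ≈ 0.0228

0.0024
0.1047


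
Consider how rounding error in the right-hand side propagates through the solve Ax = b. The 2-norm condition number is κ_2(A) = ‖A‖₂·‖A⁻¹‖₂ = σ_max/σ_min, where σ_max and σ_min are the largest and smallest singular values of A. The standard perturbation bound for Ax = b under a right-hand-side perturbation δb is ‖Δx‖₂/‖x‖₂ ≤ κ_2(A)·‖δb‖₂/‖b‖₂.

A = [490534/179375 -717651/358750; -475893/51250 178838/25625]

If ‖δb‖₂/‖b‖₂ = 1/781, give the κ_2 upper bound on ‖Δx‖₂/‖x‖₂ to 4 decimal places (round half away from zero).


AᵀA = [19295564233/205922500 -3617849664/51480625; -3617849664/51480625 10853915017/205922500]; tr = 120597917/823690, det = 214358881/823690000
solving λ² − 120597917/823690·λ + 214358881/823690000 = 0 gives λ = 14641/100, 14641/8236900
κ = σ_max/σ_min = (121/10)/(121/2870) = 287.0000
perturbation bound = 287.0000·1/781 = 0.3675

0.3675


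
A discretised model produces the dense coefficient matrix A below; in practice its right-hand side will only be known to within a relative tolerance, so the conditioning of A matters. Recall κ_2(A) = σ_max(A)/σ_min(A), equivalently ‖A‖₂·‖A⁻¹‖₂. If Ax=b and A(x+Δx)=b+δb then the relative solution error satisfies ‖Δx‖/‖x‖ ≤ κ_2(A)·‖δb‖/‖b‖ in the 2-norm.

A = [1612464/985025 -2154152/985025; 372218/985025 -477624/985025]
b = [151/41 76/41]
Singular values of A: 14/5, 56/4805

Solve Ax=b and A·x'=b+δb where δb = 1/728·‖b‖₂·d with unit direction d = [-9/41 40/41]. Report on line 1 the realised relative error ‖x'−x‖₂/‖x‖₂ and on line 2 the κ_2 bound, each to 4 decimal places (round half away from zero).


0.0057
0.3300

σ_max = 14/5, σ_min = 56/4805
κ_2(A) = (14/5) / (56/4805) = 240.2500
worst-case relative error ≤ 240.2500 × 1/728 = 0.3300
solve Ax = b  →  x = [69.5000 50.3393]
2-norm of b is 4.1231; of x, 85.8155
re-solving with b+δb shifts x by Δx of norm 0.4860
dividing the unrounded norms, ‖Δx‖/‖x‖ = 0.0057
realised/bound (from unrounded values) ≈ 0.0172


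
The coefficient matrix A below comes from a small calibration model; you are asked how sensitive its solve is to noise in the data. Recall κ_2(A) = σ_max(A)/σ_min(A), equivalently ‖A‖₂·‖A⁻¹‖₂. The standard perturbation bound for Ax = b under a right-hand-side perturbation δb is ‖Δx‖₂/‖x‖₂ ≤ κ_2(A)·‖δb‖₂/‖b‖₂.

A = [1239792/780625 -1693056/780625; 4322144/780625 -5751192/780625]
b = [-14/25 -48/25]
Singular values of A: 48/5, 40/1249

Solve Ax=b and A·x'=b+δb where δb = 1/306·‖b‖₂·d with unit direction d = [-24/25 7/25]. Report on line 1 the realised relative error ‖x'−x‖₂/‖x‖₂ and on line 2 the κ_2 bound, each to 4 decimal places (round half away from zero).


largest singular value 48/5, smallest 40/1249
κ_2(A) = (48/5) / (40/1249) = 299.7600
worst-case relative error ≤ 299.7600 × 1/306 = 0.9796
solve Ax = b  →  x = [-0.1250 0.1667]
2-norm of b is 2.0000; of x, 0.2083
δb = ε·‖b‖·d = [-0.0063 0.0018]; solving A·Δx = δb gives ‖Δx‖ = 0.2041
realised ‖Δx‖/‖x‖ = 0.9796
tightness: 0.9796 against a bound of 0.9796; the bound is attained (ratio 1)

0.9796
0.9796


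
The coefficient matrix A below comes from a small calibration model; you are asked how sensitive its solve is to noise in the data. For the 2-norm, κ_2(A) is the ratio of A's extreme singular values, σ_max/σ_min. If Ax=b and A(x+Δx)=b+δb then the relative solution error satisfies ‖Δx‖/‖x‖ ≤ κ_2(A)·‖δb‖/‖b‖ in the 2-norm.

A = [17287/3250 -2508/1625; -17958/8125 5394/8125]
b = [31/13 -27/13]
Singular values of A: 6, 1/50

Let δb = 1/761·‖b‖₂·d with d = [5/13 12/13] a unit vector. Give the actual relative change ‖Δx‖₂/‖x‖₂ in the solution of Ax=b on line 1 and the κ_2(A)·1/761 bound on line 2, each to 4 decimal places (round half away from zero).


0.0042
0.3942

σ_max = 6, σ_min = 1/50
κ_2(A) = 6 / (1/50) = 300.0000
perturbation bound = 300.0000·1/761 = 0.3942
solve Ax = b  →  x = [-13.5200 -48.1400]
2-norm of b is 3.1623; of x, 50.0025
δb = ε·‖b‖·d = [0.0016 0.0038]; solving A·Δx = δb gives ‖Δx‖ = 0.2078
relative error = 0.0042
realised/bound (from unrounded values) ≈ 0.0105


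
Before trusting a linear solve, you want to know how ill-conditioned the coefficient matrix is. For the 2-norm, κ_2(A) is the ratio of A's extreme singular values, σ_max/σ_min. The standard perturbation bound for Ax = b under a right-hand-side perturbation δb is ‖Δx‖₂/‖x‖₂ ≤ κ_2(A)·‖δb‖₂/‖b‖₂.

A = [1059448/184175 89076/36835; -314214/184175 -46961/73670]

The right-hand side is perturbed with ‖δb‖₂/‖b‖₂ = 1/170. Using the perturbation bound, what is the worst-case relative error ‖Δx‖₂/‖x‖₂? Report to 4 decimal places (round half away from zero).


0.5417

M = AᵀA = [1953856804/54272689 813994335/54272689; 813994335/54272689 1357738825/217090756]. tr(M)=9173166041/217090756, det(M)=11424400/54272689
λ_max, λ_min = (9173166041/217090756 ± √84107293109630071281/47128396340651536)/2 = 169/4, 270400/54272689
κ_2(A) = √(λ_max/λ_min) = √((169/4) / (270400/54272689)) = 92.0875
κ_2(A)·‖δb‖/‖b‖ = 0.5417


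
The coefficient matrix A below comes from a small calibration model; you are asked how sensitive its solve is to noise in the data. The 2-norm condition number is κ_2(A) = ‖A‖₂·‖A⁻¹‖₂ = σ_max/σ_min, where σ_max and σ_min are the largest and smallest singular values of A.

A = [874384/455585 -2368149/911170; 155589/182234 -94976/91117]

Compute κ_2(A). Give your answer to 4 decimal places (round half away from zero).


56.0720

form AᵀA = [21676851721/4912608100 -7219237032/1228152025; -7219237032/1228152025 38521738129/4912608100] with trace 1203971797/98252162 and determinant 37515625/786017296
eigenvalues of AᵀA: λ = (tr ± √(tr²−4·det))/2 = 49/4, 765625/196504324
σ_max=√(49/4)=(7/2), σ_min=√(765625/196504324)=(875/14018) → κ = 56.0720


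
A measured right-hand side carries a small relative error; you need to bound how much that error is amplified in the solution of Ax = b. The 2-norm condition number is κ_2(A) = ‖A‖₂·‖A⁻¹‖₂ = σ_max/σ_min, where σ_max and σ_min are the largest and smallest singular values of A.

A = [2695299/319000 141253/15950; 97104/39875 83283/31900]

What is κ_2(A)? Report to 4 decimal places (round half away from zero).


330.0000

M = AᵀA = [12588967449/162817600 660908031/8140880; 660908031/8140880 138793117/1628176]. tr(M)=31472389/193600, det(M)=751689/3097600
eigenvalues of AᵀA: λ = (tr ± √(tr²−4·det))/2 = 2601/16, 289/193600
σ_max=√(2601/16)=(51/4), σ_min=√(289/193600)=(17/440) → κ = 330.0000


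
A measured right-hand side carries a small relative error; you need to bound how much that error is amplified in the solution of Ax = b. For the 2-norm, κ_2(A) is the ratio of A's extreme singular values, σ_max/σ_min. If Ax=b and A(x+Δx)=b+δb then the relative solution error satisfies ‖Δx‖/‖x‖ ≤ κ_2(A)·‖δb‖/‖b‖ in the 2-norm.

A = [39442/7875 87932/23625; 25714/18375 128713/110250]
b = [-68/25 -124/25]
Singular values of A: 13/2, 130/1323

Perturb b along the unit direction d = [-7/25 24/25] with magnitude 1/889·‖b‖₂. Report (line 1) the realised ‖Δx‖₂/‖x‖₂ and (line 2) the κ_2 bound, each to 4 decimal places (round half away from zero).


0.0016
0.0744

largest singular value 13/2, smallest 130/1323
κ_2(A) = (13/2) / (130/1323) = 66.1500
perturbation bound = 66.1500·1/889 = 0.0744
solve Ax = b  →  x = [23.9323 -32.9354]
‖b‖₂ = 5.6569 and ‖x‖₂ = 40.7123
Δx = A⁻¹·δb where δb = 1/889·5.6569·d; ‖Δx‖ = 0.0648
dividing the unrounded norms, ‖Δx‖/‖x‖ = 0.0016
tightness: 0.0016 against a bound of 0.0744 (unrounded ratio ≈ 0.0214)


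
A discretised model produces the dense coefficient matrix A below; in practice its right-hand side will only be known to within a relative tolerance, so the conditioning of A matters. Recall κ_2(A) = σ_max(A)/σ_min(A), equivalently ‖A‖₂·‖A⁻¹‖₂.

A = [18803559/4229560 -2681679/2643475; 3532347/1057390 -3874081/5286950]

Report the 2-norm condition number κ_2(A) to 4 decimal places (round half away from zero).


247.5840

M = AᵀA = [22128537452841/715567111744 -3111772243671/447229444840; -3111772243671/447229444840 1750964505229/1118073612100]. tr(M)=345763752769/10641985600, det(M)=29322225/1702717696
solving λ² − 345763752769/10641985600·λ + 29322225/1702717696 = 0 gives λ = 3249/100, 225625/425679424
κ = σ_max/σ_min = (57/10)/(475/20632) = 247.5840


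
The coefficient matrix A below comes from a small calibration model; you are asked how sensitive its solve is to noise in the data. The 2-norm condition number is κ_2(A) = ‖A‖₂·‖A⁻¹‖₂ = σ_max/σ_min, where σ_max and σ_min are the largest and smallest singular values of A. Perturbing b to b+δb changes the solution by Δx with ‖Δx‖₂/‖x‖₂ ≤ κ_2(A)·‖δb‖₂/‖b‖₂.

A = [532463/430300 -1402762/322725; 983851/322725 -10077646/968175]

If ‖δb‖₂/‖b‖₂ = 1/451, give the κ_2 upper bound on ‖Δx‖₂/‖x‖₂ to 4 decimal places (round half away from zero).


0.8257

AᵀA = [106739977873/9860490000 -137224491551/3697683750; -137224491551/3697683750 705731479048/5546525625]; tr = 19603781545/141991056, det = 4879681/35497764
eigenvalues of AᵀA: λ = (tr ± √(tr²−4·det))/2 = 2209/16, 8836/8874441
so κ_2 = √((2209/16) / (8836/8874441)) = 372.3750
κ_2(A)·‖δb‖/‖b‖ = 0.8257


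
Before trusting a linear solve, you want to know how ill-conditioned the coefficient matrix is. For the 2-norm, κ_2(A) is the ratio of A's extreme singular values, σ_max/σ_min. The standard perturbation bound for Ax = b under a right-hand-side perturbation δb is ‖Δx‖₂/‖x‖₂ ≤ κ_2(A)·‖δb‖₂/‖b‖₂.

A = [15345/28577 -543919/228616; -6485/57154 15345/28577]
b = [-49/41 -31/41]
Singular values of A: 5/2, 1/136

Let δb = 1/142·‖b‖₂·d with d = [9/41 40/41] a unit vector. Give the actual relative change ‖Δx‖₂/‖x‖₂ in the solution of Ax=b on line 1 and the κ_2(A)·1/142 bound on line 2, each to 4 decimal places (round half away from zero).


0.0100
2.3944

σ_max = 5/2, σ_min = 1/136
condition number: (5/2) ÷ (1/136) = 340.0000
κ_2(A)·‖δb‖/‖b‖ = 2.3944
solve Ax = b  →  x = [-132.7707 -29.4634]
‖b‖ = 1.4142, ‖x‖ = 136.0006
re-solving with b+δb shifts x by Δx of norm 1.3545
dividing the unrounded norms, ‖Δx‖/‖x‖ = 0.0100
realised/bound (from unrounded values) ≈ 0.0042


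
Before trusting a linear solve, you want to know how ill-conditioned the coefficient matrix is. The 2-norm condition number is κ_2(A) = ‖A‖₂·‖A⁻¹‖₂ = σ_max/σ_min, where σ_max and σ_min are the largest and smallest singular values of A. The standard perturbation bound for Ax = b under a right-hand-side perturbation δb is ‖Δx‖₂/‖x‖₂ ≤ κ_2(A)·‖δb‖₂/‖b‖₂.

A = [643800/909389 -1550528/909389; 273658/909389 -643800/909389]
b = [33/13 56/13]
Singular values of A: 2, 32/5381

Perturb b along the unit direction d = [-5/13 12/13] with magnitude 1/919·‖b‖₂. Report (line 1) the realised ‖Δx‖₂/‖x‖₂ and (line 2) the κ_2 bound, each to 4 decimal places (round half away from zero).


largest singular value 2, smallest 32/5381
κ = σ_max/σ_min = 2/(32/5381) = 336.3125
bound on ‖Δx‖/‖x‖: κ·ε = 336.3125·1/919 = 0.3660
solve Ax = b  →  x = [466.4327 192.1803]
‖b‖ = 5.0000, ‖x‖ = 504.4727
re-solving with b+δb shifts x by Δx of norm 0.9149
realised ‖Δx‖/‖x‖ = 0.0018
realised/bound (from unrounded values) ≈ 0.0050

0.0018
0.3660


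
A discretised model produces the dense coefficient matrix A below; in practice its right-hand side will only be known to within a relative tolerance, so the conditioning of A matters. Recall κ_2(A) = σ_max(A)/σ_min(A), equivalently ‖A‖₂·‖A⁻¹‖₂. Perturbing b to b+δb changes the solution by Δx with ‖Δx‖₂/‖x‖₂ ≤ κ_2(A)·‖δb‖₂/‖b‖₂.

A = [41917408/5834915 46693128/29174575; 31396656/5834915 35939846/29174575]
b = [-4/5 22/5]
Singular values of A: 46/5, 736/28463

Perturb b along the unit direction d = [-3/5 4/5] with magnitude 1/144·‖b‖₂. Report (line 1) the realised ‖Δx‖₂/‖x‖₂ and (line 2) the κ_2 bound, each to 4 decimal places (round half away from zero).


from the listed singular values, σ₁ = 46/5, σ_n = 736/28463
κ = σ_max/σ_min = (46/5)/(736/28463) = 355.7875
perturbation bound = 355.7875·1/144 = 2.4707
solve Ax = b  →  x = [-33.7443 150.9650]
‖b‖ = 4.4721, ‖x‖ = 154.6904
Δx = A⁻¹·δb where δb = 1/144·4.4721·d; ‖Δx‖ = 1.2010
realised ‖Δx‖/‖x‖ = 0.0078
so the bound overstates the realised error by a factor of ≈ 318.2263 (computed from the unrounded values)

0.0078
2.4707


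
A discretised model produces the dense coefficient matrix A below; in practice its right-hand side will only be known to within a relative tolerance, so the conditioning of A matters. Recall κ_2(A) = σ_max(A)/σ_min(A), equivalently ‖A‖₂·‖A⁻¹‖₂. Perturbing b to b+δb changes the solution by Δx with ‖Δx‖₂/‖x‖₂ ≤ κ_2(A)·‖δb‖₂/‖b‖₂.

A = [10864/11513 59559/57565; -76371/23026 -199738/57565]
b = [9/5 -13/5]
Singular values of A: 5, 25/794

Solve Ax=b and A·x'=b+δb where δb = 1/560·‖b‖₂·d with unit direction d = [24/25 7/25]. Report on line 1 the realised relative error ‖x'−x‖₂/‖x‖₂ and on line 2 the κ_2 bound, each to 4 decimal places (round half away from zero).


0.0056
0.2836

largest singular value 5, smallest 25/794
condition number: 5 ÷ (25/794) = 158.8000
κ_2(A)·‖δb‖/‖b‖ = 0.2836
solve Ax = b  →  x = [-22.5848 22.3379]
‖b‖ = 3.1623, ‖x‖ = 31.7657
Δx = A⁻¹·δb where δb = 1/560·3.1623·d; ‖Δx‖ = 0.1793
relative error = 0.0056
so the bound overstates the realised error by a factor of ≈ 50.2259 (computed from the unrounded values)


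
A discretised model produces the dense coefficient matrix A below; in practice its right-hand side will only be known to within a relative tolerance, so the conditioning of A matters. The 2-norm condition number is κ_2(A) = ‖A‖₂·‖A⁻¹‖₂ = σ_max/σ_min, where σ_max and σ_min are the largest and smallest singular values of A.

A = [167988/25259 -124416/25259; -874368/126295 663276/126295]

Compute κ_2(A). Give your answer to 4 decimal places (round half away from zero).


AᵀA = [1747941264/18966025 -1310888448/18966025; -1310888448/18966025 983256336/18966025]; tr = 109247904/758641, det = 518400/758641
eigenvalues of AᵀA: λ = (tr ± √(tr²−4·det))/2 = 144, 3600/758641
so κ_2 = √(144 / (3600/758641)) = 174.2000

174.2000


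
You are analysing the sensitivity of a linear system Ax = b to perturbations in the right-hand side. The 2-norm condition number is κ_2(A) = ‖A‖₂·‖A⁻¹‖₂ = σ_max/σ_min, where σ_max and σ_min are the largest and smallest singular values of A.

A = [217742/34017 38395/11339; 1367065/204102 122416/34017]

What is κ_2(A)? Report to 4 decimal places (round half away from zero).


AᵀA = [4251704569/49533444 188962130/4127787; 188962130/4127787 33594841/1375929]; tr = 18896605/171396, det = 2401/19044
eigenvalues of AᵀA: λ = (tr ± √(tr²−4·det))/2 = 441/4, 49/42849
so κ_2 = √((441/4) / (49/42849)) = 310.5000

310.5000


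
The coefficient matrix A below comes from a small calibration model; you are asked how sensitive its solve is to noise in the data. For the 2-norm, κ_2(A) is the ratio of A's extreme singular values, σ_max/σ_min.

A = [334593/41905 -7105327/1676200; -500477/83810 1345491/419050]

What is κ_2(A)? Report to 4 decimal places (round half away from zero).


394.4000

form AᵀA = [27931485205/280964644 -148966691013/2809646440; -148966691013/2809646440 3178048330969/112385857600] with trace 49656202121/388878400 and determinant 163047361/1555513600
eigenvalues of AᵀA: λ = (tr ± √(tr²−4·det))/2 = 12769/100, 12769/15555136
σ_max=√(12769/100)=(113/10), σ_min=√(12769/15555136)=(113/3944) → κ = 394.4000


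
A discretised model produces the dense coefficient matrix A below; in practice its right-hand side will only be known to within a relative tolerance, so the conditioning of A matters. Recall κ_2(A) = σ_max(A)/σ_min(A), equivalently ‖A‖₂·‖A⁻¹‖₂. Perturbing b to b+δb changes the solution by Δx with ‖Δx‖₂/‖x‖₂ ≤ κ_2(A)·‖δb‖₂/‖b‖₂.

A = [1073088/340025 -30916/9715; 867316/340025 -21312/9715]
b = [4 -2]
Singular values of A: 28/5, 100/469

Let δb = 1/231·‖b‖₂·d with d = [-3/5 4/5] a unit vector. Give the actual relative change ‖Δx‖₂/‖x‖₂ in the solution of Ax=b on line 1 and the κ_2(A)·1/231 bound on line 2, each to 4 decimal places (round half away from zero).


0.0048
0.1137

largest singular value 28/5, smallest 100/469
κ_2(A) = (28/5) / (100/469) = 26.2640
bound on ‖Δx‖/‖x‖: κ·ε = 26.2640·1/231 = 0.1137
solve Ax = b  →  x = [-12.6793 -13.8311]
‖b‖₂ = 4.4721 and ‖x‖₂ = 18.7634
Δx = A⁻¹·δb where δb = 1/231·4.4721·d; ‖Δx‖ = 0.0908
realised ‖Δx‖/‖x‖ = 0.0048
tightness: 0.0048 against a bound of 0.1137 (unrounded ratio ≈ 0.0426)


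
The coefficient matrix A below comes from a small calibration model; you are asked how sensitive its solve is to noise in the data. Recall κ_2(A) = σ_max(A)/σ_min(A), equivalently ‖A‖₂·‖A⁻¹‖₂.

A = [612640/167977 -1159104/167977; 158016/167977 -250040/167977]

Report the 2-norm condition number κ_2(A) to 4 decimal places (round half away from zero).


M = AᵀA = [238130176/16785409 -445939200/16785409; -445939200/16785409 836431936/16785409]. tr(M)=3718208/58081, det(M)=65536/58081
char-poly roots: 64 and 1024/58081
so κ_2 = √(64 / (1024/58081)) = 60.2500

60.2500


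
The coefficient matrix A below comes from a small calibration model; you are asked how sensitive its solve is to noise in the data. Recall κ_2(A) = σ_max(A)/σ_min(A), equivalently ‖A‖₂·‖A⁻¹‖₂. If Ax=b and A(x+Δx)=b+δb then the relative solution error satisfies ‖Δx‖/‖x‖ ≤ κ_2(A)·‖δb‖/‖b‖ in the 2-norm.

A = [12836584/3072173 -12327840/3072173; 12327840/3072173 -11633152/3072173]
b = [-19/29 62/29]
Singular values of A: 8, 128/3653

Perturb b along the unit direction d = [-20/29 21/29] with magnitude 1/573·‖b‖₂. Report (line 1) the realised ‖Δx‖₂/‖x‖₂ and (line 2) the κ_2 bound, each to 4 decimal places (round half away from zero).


0.0020
0.3985

largest singular value 8, smallest 128/3653
κ = σ_max/σ_min = 8/(128/3653) = 228.3125
κ_2(A)·‖δb‖/‖b‖ = 0.3985
solve Ax = b  →  x = [39.4547 41.2462]
‖b‖ = 2.2361, ‖x‖ = 57.0783
with δb = [-0.0027 0.0028], A·Δx = δb → ‖Δx‖ = 0.1114
relative error = 0.0020
so the bound overstates the realised error by a factor of ≈ 204.2094 (computed from the unrounded values)


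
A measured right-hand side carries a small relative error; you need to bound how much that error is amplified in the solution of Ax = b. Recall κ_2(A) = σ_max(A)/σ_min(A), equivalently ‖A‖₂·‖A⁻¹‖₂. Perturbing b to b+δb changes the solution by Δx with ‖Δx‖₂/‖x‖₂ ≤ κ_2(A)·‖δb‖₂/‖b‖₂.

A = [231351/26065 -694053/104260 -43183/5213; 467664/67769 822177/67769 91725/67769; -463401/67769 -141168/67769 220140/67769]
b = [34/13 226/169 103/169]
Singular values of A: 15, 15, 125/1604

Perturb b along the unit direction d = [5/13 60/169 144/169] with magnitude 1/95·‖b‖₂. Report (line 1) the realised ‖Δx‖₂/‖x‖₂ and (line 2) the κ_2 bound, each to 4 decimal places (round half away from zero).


0.0158
2.0261

σ_max = 15, σ_min = 125/1604
κ_2(A) = 15 / (125/1604) = 192.4800
κ_2(A)·‖δb‖/‖b‖ = 2.0261
solve Ax = b  →  x = [12.4441 -9.2497 20.4512]
‖b‖₂ = 3.0000 and ‖x‖₂ = 25.6644
δb = ε·‖b‖·d = [0.0121 0.0112 0.0269]; solving A·Δx = δb gives ‖Δx‖ = 0.4052
realised ‖Δx‖/‖x‖ = 0.0158
so the bound overstates the realised error by a factor of ≈ 128.3222 (computed from the unrounded values)


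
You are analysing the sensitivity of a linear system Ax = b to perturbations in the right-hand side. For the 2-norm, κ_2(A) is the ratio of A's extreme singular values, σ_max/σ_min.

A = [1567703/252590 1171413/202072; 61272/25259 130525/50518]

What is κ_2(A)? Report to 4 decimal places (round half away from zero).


form AᵀA = [16764014761/377524900 12759341931/302019920; 12759341931/302019920 9732525601/241615936] with trace 608248961/7182400 and determinant 279841/71824
char-poly roots: 2116/25 and 13225/287296
so κ_2 = √((2116/25) / (13225/287296)) = 42.8800

42.8800


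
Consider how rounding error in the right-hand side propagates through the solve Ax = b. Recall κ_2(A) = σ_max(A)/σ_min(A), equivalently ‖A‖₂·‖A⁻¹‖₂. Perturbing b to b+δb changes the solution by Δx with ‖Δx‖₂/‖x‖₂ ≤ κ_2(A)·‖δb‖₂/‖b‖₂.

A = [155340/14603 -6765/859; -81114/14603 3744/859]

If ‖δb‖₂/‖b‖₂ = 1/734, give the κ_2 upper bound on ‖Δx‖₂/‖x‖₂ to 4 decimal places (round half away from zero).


0.1170

M = AᵀA = [106262964/737881 -79680348/737881; -79680348/737881 59782761/737881]. tr(M)=166045725/737881, det(M)=5062500/737881
char-poly roots: 225 and 22500/737881
σ_max=√225=15, σ_min=√(22500/737881)=(150/859) → κ = 85.9000
κ_2(A)·‖δb‖/‖b‖ = 0.1170


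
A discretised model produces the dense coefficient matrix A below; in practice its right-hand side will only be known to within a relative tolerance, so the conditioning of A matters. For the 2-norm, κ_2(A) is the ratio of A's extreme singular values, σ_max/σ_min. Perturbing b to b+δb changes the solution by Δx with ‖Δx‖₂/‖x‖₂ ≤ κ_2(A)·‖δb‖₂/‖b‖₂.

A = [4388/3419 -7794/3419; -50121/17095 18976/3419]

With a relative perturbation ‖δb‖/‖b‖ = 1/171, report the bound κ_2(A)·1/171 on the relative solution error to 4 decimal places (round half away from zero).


M = AᵀA = [17712889/1729225 -6639624/345845; -6639624/345845 2490148/69169]. tr(M)=79966589/1729225, det(M)=334084/1729225
char-poly roots: 1156/25 and 289/69169
κ = σ_max/σ_min = (34/5)/(17/263) = 105.2000
worst-case relative error ≤ 105.2000 × 1/171 = 0.6152

0.6152


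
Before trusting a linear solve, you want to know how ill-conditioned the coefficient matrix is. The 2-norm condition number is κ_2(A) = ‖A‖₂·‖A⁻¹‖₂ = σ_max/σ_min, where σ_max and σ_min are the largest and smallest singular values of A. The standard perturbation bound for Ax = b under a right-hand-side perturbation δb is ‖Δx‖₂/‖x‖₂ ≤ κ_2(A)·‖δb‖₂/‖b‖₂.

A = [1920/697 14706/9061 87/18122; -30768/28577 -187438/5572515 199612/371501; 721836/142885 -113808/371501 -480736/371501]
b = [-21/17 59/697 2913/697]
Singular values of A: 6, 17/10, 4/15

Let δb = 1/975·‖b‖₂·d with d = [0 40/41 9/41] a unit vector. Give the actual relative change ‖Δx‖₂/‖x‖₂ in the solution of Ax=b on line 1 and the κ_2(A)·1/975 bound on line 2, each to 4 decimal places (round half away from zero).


0.0040
0.0231

largest singular value 6, smallest 4/15
κ_2(A) = 6 / (4/15) = 22.5000
worst-case relative error ≤ 22.5000 × 1/975 = 0.0231
solve Ax = b  →  x = [1.3110 -2.9939 2.5971]
‖b‖ = 4.3589, ‖x‖ = 4.1745
re-solving with b+δb shifts x by Δx of norm 0.0168
relative error = 0.0040
so the bound overstates the realised error by a factor of ≈ 5.7462 (computed from the unrounded values)


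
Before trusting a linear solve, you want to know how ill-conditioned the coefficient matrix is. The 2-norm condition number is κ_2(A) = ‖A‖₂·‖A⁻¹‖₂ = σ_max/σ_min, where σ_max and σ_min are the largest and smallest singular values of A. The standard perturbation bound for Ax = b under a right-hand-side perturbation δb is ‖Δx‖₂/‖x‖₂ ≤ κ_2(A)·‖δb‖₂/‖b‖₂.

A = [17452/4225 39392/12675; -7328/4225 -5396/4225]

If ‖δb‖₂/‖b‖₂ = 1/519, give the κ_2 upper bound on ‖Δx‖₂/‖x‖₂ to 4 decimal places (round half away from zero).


0.5260

AᵀA = [2119952/105625 4769792/316875; 4769792/316875 10732432/950625]; tr = 238496/7605, det = 12544/950625
eigenvalues of AᵀA: λ = (tr ± √(tr²−4·det))/2 = 784/25, 16/38025
σ_max=√(784/25)=(28/5), σ_min=√(16/38025)=(4/195) → κ = 273.0000
worst-case relative error ≤ 273.0000 × 1/519 = 0.5260


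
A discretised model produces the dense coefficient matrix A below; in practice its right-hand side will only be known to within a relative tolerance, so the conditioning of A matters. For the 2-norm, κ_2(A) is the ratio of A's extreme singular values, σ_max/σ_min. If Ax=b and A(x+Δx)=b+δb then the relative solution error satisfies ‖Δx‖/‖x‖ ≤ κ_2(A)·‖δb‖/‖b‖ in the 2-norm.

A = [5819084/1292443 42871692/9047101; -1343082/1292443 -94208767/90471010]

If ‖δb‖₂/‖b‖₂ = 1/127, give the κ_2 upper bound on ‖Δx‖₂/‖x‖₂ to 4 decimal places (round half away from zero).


form AᵀA = [25228180/1181569 927081747/41354915; 927081747/41354915 136288199209/5789688100] with trace 259906281209/5789688100 and determinant 80604484/1447422025
eigenvalues of AᵀA: λ = (tr ± √(tr²−4·det))/2 = 4489/100, 71824/57896881
so κ_2 = √((4489/100) / (71824/57896881)) = 190.2250
κ_2(A)·‖δb‖/‖b‖ = 1.4978

1.4978
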